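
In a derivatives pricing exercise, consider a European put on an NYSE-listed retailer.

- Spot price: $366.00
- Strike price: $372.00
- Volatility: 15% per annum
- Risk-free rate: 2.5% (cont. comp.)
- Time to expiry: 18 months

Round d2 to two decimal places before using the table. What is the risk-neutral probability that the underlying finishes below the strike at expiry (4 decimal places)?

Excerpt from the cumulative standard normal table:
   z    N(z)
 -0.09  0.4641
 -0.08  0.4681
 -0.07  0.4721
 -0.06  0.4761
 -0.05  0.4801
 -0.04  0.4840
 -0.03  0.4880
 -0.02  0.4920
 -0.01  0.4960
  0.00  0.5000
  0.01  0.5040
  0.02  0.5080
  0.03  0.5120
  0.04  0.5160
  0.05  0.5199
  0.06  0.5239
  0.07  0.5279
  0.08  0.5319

σ√T = 0.15·√1.5 = 0.1837
d₁ = [ln(366/372) + (0.025 + ½·0.15²)·1.5] / (σ√T) = (-0.0163 + 0.0544) / 0.1837 = 0.2075 ≈ 0.21
d₂ = 0.2075 − 0.1837 = 0.0238 ≈ 0.02
Risk-neutral Pr[S_T < K] = N(−d₂) = N(-0.02) = 0.4920

0.4920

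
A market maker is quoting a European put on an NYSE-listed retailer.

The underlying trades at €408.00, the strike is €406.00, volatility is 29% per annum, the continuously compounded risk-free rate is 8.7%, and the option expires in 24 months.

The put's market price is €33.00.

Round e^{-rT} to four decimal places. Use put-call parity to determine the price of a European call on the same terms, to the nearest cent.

e^(−rT) = e^(−0.087·2) = 0.8403
Put-call parity: C − P = S − K·e^(−rT) = 408 − 406·0.8403 = 408 − 341.1618 = 66.8382
C = P + (C − P) = 33.00 + (66.8382) = 99.8382

€99.84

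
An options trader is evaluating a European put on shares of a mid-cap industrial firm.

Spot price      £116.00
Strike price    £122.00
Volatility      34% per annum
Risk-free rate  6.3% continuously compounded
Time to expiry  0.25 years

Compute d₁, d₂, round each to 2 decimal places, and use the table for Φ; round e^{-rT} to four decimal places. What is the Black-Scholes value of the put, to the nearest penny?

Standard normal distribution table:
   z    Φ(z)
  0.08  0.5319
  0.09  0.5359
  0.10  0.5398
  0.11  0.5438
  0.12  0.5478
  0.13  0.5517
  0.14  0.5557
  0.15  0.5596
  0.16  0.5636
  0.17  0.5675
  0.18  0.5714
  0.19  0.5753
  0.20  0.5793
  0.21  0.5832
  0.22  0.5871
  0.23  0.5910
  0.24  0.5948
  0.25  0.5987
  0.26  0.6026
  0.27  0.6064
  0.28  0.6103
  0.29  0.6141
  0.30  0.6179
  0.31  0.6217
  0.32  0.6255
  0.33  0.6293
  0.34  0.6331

£10.21

σ√T = 0.34·√0.25 = 0.1700
d₁ = [ln(116/122) + (0.063 + 0.34²/2)·0.25] / 0.1700 = [-0.0504 + 0.0302] / 0.1700 = -0.1190 ≈ -0.12
d₂ = d₁ − σ√T = -0.1190 − 0.1700 = -0.2890 ≈ -0.29
exp(−rT) = exp(−0.063·0.25) = 0.9844
P = 122·0.9844·N(0.29) − 116·N(0.12) = 122·0.9844·0.6141 − 116·0.5478 = 73.7514 − 63.5448 = 10.2066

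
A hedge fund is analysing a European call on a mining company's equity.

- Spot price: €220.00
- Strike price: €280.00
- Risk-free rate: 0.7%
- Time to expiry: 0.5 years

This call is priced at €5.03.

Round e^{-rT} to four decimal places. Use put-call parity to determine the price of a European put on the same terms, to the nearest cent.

€64.05

e^(−rT) = e^(−0.007·0.5) = 0.9965
Put-call parity: C − P = S − K·e^(−rT) = 220 − 280·0.9965 = 220 − 279.0200 = -59.0200
P = C − (C − P) = 5.03 − (-59.0200) = 64.0500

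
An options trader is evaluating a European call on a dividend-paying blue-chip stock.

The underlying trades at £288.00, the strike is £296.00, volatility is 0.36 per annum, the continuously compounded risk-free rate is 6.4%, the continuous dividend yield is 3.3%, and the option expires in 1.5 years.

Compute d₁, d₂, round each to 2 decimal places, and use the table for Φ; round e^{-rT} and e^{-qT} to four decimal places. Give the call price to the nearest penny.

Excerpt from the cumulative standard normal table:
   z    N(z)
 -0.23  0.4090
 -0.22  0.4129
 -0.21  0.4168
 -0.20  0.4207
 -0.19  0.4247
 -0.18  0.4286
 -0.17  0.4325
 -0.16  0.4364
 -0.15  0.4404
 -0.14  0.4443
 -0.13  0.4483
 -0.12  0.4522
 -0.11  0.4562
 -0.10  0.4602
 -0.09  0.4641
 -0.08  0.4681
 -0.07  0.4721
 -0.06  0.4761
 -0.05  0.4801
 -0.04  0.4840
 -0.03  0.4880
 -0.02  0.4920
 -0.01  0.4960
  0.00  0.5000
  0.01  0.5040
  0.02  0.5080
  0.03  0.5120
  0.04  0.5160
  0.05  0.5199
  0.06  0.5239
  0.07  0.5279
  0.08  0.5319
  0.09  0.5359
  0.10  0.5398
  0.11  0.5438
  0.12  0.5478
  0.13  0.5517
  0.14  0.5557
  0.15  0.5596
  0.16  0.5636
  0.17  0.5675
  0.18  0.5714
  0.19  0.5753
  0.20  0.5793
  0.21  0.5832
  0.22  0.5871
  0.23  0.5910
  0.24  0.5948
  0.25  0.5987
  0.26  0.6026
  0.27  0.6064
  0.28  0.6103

T = 1.5;  σ√T = 0.4409
d₁ = [ln(288/296) + (0.064 − 0.033 + 0.36²/2)·1.5] / 0.4409 = [-0.0274 + 0.1437] / 0.4409 = 0.2638 → 0.26
d₂ = d₁ − σ√T = 0.2638 − 0.4409 = -0.1771 → -0.18
exp(−qT) = exp(−0.033·1.5) = 0.9517;  exp(−rT) = exp(−0.064·1.5) = 0.9085
N(d₁) = N(0.26) = 0.6026;  N(d₂) = N(-0.18) = 0.4286
C = 288·0.9517·0.6026 − 296·0.9085·0.4286 = 165.1664 − 115.2574 = 49.9090

£49.91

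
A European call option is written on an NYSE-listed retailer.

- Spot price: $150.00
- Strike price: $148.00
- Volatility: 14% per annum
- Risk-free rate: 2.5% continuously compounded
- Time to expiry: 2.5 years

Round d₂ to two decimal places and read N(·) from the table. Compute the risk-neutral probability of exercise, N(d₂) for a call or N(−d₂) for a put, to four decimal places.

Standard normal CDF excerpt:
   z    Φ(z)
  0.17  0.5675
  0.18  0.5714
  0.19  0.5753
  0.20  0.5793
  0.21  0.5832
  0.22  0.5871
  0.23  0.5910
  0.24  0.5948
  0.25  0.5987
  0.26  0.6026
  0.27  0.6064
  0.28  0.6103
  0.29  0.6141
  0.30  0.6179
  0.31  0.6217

0.5910

σ√T = 0.14·√2.5 = 0.2214
d₁ = [ln(150/148) + (0.025 + 0.14²/2)·2.5] / 0.2214 = [0.0134 + 0.0870] / 0.2214 = 0.4537 ≈ 0.45
d₂ = d₁ − σ√T = 0.4537 − 0.2214 = 0.2323 ≈ 0.23
Pr(exercise) under Q = N(d₂) = 0.5910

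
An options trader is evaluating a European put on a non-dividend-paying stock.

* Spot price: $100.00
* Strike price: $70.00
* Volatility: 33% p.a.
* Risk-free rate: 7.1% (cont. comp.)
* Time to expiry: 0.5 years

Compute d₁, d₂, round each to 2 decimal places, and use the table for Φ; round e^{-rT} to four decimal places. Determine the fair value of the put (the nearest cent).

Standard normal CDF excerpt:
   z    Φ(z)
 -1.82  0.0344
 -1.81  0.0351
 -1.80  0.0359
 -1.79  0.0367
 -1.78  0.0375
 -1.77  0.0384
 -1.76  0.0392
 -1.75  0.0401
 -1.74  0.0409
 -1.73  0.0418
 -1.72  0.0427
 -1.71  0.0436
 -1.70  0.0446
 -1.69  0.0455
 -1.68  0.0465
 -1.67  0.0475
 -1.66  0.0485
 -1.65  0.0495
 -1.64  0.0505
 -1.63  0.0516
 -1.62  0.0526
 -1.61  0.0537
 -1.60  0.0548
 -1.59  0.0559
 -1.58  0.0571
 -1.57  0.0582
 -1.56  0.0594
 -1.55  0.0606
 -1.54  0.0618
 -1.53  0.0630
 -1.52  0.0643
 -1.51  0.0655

$0.42

σ√T = 0.33·√0.5 = 0.2333
d₁ = [ln(100/70) + (0.071 + 0.33²/2)·0.5] / 0.2333 = [0.3567 + 0.0627] / 0.2333 = 1.7973 → 1.80
d₂ = d₁ − σ√T = 1.7973 − 0.2333 = 1.5640 → 1.56
exp(−rT) = exp(−0.071·0.5) = 0.9651
N(−d₂) = N(-1.56) = 0.0594;  N(−d₁) = N(-1.80) = 0.0359
P = 70·0.9651·0.0594 − 100·0.0359 = 4.0129 − 3.5900 = 0.4229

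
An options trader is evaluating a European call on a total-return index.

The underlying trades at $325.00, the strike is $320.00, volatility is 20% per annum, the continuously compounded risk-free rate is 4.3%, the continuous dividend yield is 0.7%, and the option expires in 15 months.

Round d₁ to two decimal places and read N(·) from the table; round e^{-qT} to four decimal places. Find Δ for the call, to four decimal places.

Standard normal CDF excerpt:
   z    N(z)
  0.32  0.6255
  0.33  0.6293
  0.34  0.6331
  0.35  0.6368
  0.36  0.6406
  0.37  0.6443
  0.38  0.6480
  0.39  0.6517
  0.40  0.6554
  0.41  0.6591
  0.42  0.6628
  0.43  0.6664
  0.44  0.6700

0.6424

σ√T = 0.2·√1.25 = 0.2236
ln(S/K) + (r − q + σ²/2)T = ln(325/320) + (0.043 − 0.007 + 0.2²/2)·1.25 = 0.0155 + 0.0700 = 0.0855
d₁ = 0.0855 / 0.2236 = 0.3824 ≈ 0.38
N(d₁) = N(0.38) = 0.6480
Δ_call = exp(−qT)·N(d₁) = 0.9913·0.6480 = 0.6424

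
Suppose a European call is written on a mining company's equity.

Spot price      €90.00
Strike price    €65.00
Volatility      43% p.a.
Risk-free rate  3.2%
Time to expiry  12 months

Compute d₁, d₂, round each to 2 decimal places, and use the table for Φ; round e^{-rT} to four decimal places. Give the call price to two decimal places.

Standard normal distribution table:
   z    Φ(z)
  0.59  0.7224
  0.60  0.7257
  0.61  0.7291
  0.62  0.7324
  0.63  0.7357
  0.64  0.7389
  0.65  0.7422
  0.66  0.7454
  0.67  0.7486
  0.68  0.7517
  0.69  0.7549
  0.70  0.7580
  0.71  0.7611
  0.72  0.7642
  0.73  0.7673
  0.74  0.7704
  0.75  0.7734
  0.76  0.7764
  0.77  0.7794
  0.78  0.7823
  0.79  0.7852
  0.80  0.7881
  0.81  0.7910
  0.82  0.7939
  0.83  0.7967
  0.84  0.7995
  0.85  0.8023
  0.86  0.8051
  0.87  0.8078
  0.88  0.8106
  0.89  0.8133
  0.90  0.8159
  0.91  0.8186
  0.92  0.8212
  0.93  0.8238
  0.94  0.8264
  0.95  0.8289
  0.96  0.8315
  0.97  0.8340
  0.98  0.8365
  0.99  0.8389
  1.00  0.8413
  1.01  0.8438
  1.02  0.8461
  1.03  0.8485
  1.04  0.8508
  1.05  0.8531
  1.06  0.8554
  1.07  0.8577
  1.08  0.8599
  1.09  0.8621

€30.67

T = 1;  σ√T = 0.4300
ln(S/K) + (r + σ²/2)T = ln(90/65) + (0.032 + 0.43²/2)·1 = 0.3254 + 0.1244 = 0.4499
d₁ = 0.4499 / 0.4300 = 1.0462 ≈ 1.05
d₂ = d₁ − σ√T = 1.0462 − 0.4300 = 0.6162 ≈ 0.62
e^(−rT) = e^(−0.032·1) = 0.9685
N(d₁) = N(1.05) = 0.8531;  N(d₂) = N(0.62) = 0.7324
C = 90·0.8531 − 65·0.9685·0.7324 = 76.7790 − 46.1064 = 30.6726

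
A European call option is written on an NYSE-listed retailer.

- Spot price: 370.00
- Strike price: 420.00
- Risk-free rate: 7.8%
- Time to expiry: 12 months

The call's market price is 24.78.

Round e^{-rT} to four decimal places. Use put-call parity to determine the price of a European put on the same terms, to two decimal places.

43.28

exp(−rT) = exp(−0.078·1) = 0.9250
Put-call parity: C − P = S − K·e^(−rT) = 370 − 420·0.9250 = 370 − 388.5000 = -18.5000
P = C − (C − P) = 24.78 − (-18.5000) = 43.2800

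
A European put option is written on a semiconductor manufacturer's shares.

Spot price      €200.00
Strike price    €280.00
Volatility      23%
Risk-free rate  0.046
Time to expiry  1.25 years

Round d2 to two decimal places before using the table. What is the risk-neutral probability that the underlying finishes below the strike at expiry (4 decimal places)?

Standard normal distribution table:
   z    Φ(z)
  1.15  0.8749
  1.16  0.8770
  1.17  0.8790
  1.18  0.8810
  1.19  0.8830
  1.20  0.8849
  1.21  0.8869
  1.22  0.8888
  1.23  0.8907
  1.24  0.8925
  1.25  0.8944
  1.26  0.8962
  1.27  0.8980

T = 1.25;  σ√T = 0.2571
ln(S/K) + (r + σ²/2)T = ln(200/280) + (0.046 + 0.23²/2)·1.25 = -0.3365 + 0.0906 = -0.2459
d₁ = -0.2459 / 0.2571 = -0.9563 ⇒ -0.96
d₂ = d₁ − σ√T = -0.9563 − 0.2571 = -1.2134 ⇒ -1.21
Risk-neutral Pr[S_T < K] = N(−d₂) = N(1.21) = 0.8869

0.8869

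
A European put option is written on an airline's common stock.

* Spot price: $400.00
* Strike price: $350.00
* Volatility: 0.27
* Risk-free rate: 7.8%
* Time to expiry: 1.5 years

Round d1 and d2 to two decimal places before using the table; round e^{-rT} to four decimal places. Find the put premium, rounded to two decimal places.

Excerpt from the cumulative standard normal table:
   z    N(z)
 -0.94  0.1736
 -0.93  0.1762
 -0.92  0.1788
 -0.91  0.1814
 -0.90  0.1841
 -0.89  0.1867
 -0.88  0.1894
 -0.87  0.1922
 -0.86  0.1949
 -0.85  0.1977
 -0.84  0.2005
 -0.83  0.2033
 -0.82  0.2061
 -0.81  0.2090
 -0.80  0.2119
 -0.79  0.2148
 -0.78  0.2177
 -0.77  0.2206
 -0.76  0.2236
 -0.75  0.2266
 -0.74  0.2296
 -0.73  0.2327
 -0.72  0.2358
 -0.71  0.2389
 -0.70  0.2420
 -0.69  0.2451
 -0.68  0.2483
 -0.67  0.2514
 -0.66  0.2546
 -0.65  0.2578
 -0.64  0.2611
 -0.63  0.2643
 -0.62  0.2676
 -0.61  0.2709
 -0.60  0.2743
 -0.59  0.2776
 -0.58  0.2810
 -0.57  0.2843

$14.91

σ√T = 0.27 × 1.2247 = 0.3307
d₁ = [ln(400/350) + (0.078 + 0.27²/2)·1.5] / 0.3307 = [0.1335 + 0.1717] / 0.3307 = 0.9230 → 0.92
d₂ = d₁ − σ√T = 0.9230 − 0.3307 = 0.5923 → 0.59
exp(−rT) = exp(−0.078·1.5) = 0.8896
N(−d₂) = N(-0.59) = 0.2776;  N(−d₁) = N(-0.92) = 0.1788
P = 350·0.8896·0.2776 − 400·0.1788 = 86.4335 − 71.5200 = 14.9135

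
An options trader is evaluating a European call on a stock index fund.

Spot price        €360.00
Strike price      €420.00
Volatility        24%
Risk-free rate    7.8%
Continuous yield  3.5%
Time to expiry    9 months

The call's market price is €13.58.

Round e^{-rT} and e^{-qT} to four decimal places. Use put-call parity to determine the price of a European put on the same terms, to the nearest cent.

€59.05

exp(−qT) = exp(−0.035·0.75) = 0.9741;  exp(−rT) = exp(−0.078·0.75) = 0.9432
Put-call parity: C − P = S·e^(−qT) − K·e^(−rT) = 360·0.9741 − 420·0.9432 = 350.6760 − 396.1440 = -45.4680
P = C − (C − P) = 13.58 − (-45.4680) = 59.0480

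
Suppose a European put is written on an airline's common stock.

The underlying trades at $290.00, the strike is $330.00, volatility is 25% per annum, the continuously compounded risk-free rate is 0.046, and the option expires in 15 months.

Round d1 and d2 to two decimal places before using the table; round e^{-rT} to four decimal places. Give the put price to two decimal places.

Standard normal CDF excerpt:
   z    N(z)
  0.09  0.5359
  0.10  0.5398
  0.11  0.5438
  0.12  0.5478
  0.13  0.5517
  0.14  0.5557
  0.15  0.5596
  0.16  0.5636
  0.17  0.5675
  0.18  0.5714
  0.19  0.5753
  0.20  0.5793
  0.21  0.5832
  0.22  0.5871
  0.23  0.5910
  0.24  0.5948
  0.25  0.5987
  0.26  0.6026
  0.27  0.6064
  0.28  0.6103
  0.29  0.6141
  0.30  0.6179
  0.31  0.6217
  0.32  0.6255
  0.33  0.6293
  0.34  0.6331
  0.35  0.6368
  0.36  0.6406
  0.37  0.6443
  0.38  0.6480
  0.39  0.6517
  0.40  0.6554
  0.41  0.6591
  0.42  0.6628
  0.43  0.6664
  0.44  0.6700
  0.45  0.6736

$45.33

σ√T = 0.25·√1.25 = 0.2795
d₁ = [ln(290/330) + (0.046 + ½·0.25²)·1.25] / (σ√T) = (-0.1292 + 0.0966) / 0.2795 = -0.1168 which rounds to -0.12
d₂ = -0.1168 − 0.2795 = -0.3963 which rounds to -0.40
e^(−rT) = e^(−0.046·1.25) = 0.9441
P = 330·0.9441·N(0.40) − 290·N(0.12) = 330·0.9441·0.6554 − 290·0.5478 = 204.1918 − 158.8620 = 45.3298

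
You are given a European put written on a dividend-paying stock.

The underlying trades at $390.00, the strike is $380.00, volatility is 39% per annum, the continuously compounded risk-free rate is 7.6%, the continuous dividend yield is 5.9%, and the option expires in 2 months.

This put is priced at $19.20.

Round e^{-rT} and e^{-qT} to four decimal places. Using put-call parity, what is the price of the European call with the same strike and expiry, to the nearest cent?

e^(−qT) = e^(−0.059·0.1667) = 0.9902;  e^(−rT) = e^(−0.076·0.1667) = 0.9874
Put-call parity: C − P = S·e^(−qT) − K·e^(−rT) = 390·0.9902 − 380·0.9874 = 386.1780 − 375.2120 = 10.9660
C = P + (C − P) = 19.20 + (10.9660) = 30.1660

$30.17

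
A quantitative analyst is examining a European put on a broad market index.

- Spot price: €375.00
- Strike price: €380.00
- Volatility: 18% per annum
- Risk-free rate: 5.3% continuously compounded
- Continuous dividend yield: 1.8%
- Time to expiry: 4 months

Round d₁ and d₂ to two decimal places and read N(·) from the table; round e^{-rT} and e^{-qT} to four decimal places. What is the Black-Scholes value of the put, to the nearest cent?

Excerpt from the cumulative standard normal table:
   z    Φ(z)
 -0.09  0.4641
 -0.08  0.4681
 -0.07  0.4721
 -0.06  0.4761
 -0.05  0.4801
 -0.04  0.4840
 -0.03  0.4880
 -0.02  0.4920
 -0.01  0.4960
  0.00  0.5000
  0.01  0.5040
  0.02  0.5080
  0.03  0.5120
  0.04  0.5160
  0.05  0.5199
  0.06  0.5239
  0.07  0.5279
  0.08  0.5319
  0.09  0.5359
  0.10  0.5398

σ√T = 0.18 × 0.5774 = 0.1039
ln(S/K) + (r − q + σ²/2)T = ln(375/380) + (0.053 − 0.018 + 0.18²/2)·0.3333 = -0.0132 + 0.0171 = 0.0038
d₁ = 0.0038 / 0.1039 = 0.0368 which rounds to 0.04
d₂ = d₁ − σ√T = 0.0368 − 0.1039 = -0.0672 which rounds to -0.07
e^(−qT) = e^(−0.018·0.3333) = 0.9940;  e^(−rT) = e^(−0.053·0.3333) = 0.9825
N(−d₂) = N(0.07) = 0.5279;  N(−d₁) = N(-0.04) = 0.4840
P = 380·0.9825·0.5279 − 375·0.9940·0.4840 = 197.0915 − 180.4110 = 16.6805

€16.68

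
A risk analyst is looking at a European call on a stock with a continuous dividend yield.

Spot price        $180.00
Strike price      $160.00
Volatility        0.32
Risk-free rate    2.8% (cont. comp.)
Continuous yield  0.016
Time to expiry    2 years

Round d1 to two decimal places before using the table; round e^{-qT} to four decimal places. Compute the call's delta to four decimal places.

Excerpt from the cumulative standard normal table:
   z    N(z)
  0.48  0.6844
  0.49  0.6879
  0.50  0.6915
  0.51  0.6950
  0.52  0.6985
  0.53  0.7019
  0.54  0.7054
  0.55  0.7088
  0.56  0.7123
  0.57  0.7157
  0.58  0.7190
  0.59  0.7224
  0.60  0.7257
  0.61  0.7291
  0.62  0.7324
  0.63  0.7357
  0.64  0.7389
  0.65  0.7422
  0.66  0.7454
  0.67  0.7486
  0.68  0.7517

σ√T = 0.32·√2 = 0.4525
d₁ = [ln(180/160) + (0.028 − 0.016 + 0.32²/2)·2] / 0.4525 = [0.1178 + 0.1264] / 0.4525 = 0.5396 ⇒ 0.54
N(d₁) = N(0.54) = 0.7054
Δ_call = e^(−qT)·N(d₁) = 0.9685·0.7054 = 0.6832

0.6832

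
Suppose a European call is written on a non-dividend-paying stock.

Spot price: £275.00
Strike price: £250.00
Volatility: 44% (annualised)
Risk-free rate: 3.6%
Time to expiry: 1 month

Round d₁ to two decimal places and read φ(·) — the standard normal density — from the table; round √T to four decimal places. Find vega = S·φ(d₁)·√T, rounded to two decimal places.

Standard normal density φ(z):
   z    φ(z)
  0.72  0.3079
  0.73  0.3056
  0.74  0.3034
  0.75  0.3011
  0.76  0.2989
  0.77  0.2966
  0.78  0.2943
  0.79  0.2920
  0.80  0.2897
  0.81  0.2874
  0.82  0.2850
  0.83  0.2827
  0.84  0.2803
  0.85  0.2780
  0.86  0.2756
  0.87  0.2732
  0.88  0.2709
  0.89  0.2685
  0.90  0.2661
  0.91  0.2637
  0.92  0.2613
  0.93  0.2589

σ√T = 0.44·√0.08333 = 0.1270
ln(S/K) + (r + σ²/2)T = ln(275/250) + (0.036 + 0.44²/2)·0.08333 = 0.0953 + 0.0111 = 0.1064
d₁ = 0.1064 / 0.1270 = 0.8375 which rounds to 0.84
√T = √0.08333 = 0.2887
φ(d₁) = φ(0.84) = 0.2803
vega = S·φ(d₁)·√T = 275·0.2803·0.2887 = 22.2537

22.25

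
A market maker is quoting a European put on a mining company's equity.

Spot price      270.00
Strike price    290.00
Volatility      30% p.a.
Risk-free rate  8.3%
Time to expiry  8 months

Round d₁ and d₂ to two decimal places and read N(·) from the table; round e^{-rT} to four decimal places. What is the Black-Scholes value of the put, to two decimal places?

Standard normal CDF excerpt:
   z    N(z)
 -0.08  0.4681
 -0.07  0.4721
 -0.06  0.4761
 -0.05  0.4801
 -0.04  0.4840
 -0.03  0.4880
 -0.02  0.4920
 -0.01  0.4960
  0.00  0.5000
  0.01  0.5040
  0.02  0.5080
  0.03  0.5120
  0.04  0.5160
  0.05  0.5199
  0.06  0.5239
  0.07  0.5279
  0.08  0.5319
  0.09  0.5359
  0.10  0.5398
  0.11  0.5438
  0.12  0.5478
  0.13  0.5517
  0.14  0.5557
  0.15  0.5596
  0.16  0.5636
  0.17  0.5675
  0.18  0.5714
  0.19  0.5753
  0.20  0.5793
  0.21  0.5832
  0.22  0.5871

T = 0.6667;  σ√T = 0.2449
ln(S/K) + (r + σ²/2)T = ln(270/290) + (0.083 + 0.3²/2)·0.6667 = -0.0715 + 0.0853 = 0.0139
d₁ = 0.0139 / 0.2449 = 0.0566 → 0.06
d₂ = d₁ − σ√T = 0.0566 − 0.2449 = -0.1883 → -0.19
e^(−rT) = e^(−0.083·0.6667) = 0.9462
N(−d₂) = N(0.19) = 0.5753;  N(−d₁) = N(-0.06) = 0.4761
P = 290·0.9462·0.5753 − 270·0.4761 = 157.8612 − 128.5470 = 29.3142

29.31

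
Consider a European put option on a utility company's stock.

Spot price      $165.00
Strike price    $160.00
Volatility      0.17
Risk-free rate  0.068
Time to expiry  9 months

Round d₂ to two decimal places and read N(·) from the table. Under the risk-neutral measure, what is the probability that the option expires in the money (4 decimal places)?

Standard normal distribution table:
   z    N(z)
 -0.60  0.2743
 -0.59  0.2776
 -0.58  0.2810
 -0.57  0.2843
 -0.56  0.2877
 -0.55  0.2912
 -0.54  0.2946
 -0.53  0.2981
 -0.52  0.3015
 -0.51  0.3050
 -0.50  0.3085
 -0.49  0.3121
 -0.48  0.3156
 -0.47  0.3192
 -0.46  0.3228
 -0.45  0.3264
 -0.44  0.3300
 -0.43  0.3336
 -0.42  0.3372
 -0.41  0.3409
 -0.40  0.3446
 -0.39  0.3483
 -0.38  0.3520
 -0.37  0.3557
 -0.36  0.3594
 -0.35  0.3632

0.3156

σ√T = 0.17 × 0.8660 = 0.1472
d₁ = [ln(165/160) + (0.068 + 0.17²/2)·0.75] / 0.1472 = [0.0308 + 0.0618] / 0.1472 = 0.6290 ≈ 0.63
d₂ = d₁ − σ√T = 0.6290 − 0.1472 = 0.4818 ≈ 0.48
Pr(exercise) under Q = N(−d₂) = N(-0.48) = 0.3156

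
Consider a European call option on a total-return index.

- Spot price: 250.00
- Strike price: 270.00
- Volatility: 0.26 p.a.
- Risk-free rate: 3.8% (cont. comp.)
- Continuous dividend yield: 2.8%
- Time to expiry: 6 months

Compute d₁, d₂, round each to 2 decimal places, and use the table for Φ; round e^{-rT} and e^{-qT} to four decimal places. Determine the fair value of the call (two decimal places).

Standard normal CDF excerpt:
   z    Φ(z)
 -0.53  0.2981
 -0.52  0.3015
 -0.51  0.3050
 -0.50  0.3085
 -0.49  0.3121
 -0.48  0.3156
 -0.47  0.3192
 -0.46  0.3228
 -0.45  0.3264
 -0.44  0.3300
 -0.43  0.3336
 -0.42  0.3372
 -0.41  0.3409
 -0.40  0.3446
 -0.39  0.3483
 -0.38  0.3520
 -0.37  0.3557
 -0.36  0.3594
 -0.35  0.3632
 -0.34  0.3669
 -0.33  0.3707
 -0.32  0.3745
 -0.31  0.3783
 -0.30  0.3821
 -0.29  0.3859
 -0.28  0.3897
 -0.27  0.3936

10.59

σ√T = 0.26 × 0.7071 = 0.1838
ln(S/K) + (r − q + σ²/2)T = ln(250/270) + (0.038 − 0.028 + 0.26²/2)·0.5 = -0.0770 + 0.0219 = -0.0551
d₁ = -0.0551 / 0.1838 = -0.2995 ≈ -0.30
d₂ = d₁ − σ√T = -0.2995 − 0.1838 = -0.4833 ≈ -0.48
e^(−qT) = e^(−0.028·0.5) = 0.9861;  e^(−rT) = e^(−0.038·0.5) = 0.9812
N(d₁) = N(-0.30) = 0.3821;  N(d₂) = N(-0.48) = 0.3156
C = 250·0.9861·0.3821 − 270·0.9812·0.3156 = 94.1972 − 83.6100 = 10.5872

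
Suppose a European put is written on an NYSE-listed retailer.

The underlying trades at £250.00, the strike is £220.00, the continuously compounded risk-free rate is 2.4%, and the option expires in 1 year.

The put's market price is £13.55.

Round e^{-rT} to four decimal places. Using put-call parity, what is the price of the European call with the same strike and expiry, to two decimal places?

£48.76

exp(−rT) = exp(−0.024·1) = 0.9763
Put-call parity: C − P = S − K·e^(−rT) = 250 − 220·0.9763 = 250 − 214.7860 = 35.2140
C = P + (C − P) = 13.55 + (35.2140) = 48.7640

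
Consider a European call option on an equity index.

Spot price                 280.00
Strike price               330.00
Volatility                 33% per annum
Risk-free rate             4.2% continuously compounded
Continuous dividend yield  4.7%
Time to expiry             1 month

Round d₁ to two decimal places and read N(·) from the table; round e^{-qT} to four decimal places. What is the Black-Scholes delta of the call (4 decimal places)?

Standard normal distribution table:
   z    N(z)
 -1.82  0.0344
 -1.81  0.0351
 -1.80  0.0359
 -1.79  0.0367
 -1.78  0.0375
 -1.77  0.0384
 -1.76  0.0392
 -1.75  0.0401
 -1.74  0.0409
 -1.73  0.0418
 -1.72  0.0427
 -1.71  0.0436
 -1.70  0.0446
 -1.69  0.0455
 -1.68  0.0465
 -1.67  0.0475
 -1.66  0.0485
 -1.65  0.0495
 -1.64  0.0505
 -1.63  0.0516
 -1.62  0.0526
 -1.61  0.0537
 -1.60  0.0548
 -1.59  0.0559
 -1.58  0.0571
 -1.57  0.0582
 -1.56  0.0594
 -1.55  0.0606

0.0463

σ√T = 0.33 × 0.2887 = 0.0953
ln(S/K) + (r − q + σ²/2)T = ln(280/330) + (0.042 − 0.047 + 0.33²/2)·0.08333 = -0.1643 + 0.0041 = -0.1602
d₁ = -0.1602 / 0.0953 = -1.6815 ⇒ -1.68
N(d₁) = N(-1.68) = 0.0465
Δ_call = exp(−qT)·N(d₁) = 0.9961·0.0465 = 0.0463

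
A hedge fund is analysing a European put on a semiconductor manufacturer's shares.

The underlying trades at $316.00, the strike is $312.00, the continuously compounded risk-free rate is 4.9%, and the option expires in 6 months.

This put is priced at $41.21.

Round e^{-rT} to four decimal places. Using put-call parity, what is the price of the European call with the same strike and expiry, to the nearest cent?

e^(−rT) = e^(−0.049·0.5) = 0.9758
Put-call parity: C − P = S − K·e^(−rT) = 316 − 312·0.9758 = 316 − 304.4496 = 11.5504
C = P + (C − P) = 41.21 + (11.5504) = 52.7604

$52.76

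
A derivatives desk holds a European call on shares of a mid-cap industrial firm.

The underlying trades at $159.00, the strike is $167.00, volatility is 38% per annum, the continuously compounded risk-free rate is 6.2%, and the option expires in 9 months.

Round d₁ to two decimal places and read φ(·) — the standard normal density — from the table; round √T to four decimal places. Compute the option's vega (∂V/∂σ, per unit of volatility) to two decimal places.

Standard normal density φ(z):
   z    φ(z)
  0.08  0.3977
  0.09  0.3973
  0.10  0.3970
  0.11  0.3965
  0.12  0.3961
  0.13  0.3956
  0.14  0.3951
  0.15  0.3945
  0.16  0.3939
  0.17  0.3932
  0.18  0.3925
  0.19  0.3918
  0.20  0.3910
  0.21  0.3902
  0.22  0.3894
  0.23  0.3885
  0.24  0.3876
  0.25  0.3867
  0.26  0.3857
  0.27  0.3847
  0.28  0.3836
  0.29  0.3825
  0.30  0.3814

54.24

T = 0.75;  σ√T = 0.3291
d₁ = [ln(159/167) + (0.062 + 0.38²/2)·0.75] / 0.3291 = [-0.0491 + 0.1006] / 0.3291 = 0.1567 ≈ 0.16
√T = √0.75 = 0.8660
φ(d₁) = φ(0.16) = 0.3939
vega = S·φ(d₁)·√T = 159·0.3939·0.8660 = 54.2377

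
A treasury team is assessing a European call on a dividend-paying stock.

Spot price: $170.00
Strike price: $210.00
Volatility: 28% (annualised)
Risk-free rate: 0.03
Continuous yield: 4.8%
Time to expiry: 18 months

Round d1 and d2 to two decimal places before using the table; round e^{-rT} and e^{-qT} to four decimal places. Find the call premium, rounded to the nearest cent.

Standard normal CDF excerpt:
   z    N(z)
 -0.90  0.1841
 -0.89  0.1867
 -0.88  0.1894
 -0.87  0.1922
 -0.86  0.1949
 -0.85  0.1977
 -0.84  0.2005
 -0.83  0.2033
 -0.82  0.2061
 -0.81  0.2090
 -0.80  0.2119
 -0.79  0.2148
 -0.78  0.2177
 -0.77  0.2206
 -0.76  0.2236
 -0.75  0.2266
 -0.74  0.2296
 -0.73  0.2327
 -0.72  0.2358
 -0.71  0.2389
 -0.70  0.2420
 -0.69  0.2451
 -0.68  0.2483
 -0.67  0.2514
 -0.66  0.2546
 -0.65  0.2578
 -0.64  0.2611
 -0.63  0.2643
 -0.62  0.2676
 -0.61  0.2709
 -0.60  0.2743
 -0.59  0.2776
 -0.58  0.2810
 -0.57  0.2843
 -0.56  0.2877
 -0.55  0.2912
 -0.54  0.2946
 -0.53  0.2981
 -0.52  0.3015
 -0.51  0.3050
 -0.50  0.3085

$9.11

σ√T = 0.28 × 1.2247 = 0.3429
d₁ = [ln(170/210) + (0.03 − 0.048 + 0.28²/2)·1.5] / 0.3429 = [-0.2113 + 0.0318] / 0.3429 = -0.5235 which rounds to -0.52
d₂ = d₁ − σ√T = -0.5235 − 0.3429 = -0.8664 which rounds to -0.87
e^(−qT) = e^(−0.048·1.5) = 0.9305;  e^(−rT) = e^(−0.03·1.5) = 0.9560
C = 170·0.9305·N(-0.52) − 210·0.9560·N(-0.87) = 170·0.9305·0.3015 − 210·0.9560·0.1922 = 47.6928 − 38.5861 = 9.1067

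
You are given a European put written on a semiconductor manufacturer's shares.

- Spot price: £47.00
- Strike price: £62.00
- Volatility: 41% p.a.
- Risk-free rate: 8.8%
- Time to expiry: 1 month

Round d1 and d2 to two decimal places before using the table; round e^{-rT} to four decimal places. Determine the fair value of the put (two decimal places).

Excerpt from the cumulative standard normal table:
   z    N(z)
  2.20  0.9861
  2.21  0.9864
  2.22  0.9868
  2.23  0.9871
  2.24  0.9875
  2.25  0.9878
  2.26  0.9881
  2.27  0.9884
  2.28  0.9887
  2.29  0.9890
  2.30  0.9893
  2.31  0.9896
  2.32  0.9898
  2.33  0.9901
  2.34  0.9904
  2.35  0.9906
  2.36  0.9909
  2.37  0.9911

σ√T = 0.41 × 0.2887 = 0.1184
ln(S/K) + (r + σ²/2)T = ln(47/62) + (0.088 + 0.41²/2)·0.08333 = -0.2770 + 0.0143 = -0.2626
d₁ = -0.2626 / 0.1184 = -2.2191 which rounds to -2.22
d₂ = d₁ − σ√T = -2.2191 − 0.1184 = -2.3375 which rounds to -2.34
exp(−rT) = exp(−0.088·0.08333) = 0.9927
N(−d₂) = N(2.34) = 0.9904;  N(−d₁) = N(2.22) = 0.9868
P = 62·0.9927·0.9904 − 47·0.9868 = 60.9565 − 46.3796 = 14.5769

£14.58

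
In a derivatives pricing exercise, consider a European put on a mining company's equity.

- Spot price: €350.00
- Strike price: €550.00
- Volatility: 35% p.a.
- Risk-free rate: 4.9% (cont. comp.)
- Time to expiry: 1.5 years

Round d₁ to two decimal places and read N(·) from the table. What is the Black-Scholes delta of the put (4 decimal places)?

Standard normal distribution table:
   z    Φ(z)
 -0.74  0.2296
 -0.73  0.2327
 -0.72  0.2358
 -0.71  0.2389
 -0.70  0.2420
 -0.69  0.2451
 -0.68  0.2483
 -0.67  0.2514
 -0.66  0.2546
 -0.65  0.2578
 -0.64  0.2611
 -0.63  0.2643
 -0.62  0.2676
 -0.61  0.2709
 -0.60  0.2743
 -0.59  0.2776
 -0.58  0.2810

σ√T = 0.35 × 1.2247 = 0.4287
d₁ = [ln(350/550) + (0.049 + 0.35²/2)·1.5] / 0.4287 = [-0.4520 + 0.1654] / 0.4287 = -0.6686 ≈ -0.67
N(d₁) = N(-0.67) = 0.2514
Δ_put = N(d₁) − 1 = 0.2514 − 1 = -0.7486

-0.7486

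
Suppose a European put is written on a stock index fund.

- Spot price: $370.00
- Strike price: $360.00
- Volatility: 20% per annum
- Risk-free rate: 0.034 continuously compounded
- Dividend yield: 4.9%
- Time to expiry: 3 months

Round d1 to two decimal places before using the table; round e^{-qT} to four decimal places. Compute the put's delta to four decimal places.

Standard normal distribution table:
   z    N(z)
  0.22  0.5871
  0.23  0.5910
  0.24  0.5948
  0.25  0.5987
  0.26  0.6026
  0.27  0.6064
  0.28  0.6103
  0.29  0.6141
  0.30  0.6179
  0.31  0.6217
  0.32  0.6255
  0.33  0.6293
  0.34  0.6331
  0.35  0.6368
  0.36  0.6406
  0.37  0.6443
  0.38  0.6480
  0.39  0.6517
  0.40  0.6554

σ√T = 0.2 × 0.5000 = 0.1000
d₁ = [ln(370/360) + (0.034 − 0.049 + 0.2²/2)·0.25] / 0.1000 = [0.0274 + 0.0013] / 0.1000 = 0.2865 ⇒ 0.29
N(d₁) = N(0.29) = 0.6141
Δ_put = e^(−qT)·(N(d₁) − 1) = 0.9878·(0.6141 − 1) = -0.3812

-0.3812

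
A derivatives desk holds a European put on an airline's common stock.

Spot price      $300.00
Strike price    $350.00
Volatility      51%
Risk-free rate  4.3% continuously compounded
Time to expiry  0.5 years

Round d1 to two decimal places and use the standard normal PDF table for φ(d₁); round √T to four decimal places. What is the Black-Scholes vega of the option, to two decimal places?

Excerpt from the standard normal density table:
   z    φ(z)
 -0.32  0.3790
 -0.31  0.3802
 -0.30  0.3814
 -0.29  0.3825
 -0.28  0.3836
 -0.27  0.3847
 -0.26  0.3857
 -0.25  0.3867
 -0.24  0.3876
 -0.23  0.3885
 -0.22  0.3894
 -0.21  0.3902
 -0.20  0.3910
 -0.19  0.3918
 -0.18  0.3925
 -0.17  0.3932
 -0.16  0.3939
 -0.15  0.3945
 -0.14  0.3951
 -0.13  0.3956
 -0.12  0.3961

83.11

σ√T = 0.51·√0.5 = 0.3606
d₁ = [ln(300/350) + (0.043 + ½·0.51²)·0.5] / (σ√T) = (-0.1542 + 0.0865) / 0.3606 = -0.1875 → -0.19
√T = √0.5 = 0.7071
φ(d₁) = φ(-0.19) = 0.3918
vega = S·φ(d₁)·√T = 300·0.3918·0.7071 = 83.1125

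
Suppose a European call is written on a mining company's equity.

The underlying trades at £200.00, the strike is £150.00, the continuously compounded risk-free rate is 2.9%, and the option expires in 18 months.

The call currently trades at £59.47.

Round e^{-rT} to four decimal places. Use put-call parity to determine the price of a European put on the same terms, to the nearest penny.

£3.08

exp(−rT) = exp(−0.029·1.5) = 0.9574
Put-call parity: C − P = S − K·e^(−rT) = 200 − 150·0.9574 = 200 − 143.6100 = 56.3900
P = C − (C − P) = 59.47 − (56.3900) = 3.0800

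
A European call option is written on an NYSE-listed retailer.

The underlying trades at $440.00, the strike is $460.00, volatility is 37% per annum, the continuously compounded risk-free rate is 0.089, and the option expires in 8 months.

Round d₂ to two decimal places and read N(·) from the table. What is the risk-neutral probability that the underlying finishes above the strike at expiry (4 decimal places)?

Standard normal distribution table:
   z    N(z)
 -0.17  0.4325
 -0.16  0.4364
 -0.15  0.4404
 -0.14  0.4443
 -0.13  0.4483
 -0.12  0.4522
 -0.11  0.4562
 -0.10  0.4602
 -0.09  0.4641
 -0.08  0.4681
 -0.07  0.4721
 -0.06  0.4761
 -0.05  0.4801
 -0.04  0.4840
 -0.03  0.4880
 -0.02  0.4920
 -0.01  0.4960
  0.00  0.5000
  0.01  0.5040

σ√T = 0.37 × 0.8165 = 0.3021
ln(S/K) + (r + σ²/2)T = ln(440/460) + (0.089 + 0.37²/2)·0.6667 = -0.0445 + 0.1050 = 0.0605
d₁ = 0.0605 / 0.3021 = 0.2003 which rounds to 0.20
d₂ = d₁ − σ√T = 0.2003 − 0.3021 = -0.1018 which rounds to -0.10
Pr(exercise) under Q = N(d₂) = 0.4602

0.4602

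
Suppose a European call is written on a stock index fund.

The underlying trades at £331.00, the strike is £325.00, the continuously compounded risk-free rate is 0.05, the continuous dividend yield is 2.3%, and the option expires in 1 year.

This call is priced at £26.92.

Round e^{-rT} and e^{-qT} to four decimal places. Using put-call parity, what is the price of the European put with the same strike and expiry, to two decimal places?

£12.57

exp(−qT) = exp(−0.023·1) = 0.9773;  exp(−rT) = exp(−0.05·1) = 0.9512
Put-call parity: C − P = S·e^(−qT) − K·e^(−rT) = 331·0.9773 − 325·0.9512 = 323.4863 − 309.1400 = 14.3463
P = C − (C − P) = 26.92 − (14.3463) = 12.5737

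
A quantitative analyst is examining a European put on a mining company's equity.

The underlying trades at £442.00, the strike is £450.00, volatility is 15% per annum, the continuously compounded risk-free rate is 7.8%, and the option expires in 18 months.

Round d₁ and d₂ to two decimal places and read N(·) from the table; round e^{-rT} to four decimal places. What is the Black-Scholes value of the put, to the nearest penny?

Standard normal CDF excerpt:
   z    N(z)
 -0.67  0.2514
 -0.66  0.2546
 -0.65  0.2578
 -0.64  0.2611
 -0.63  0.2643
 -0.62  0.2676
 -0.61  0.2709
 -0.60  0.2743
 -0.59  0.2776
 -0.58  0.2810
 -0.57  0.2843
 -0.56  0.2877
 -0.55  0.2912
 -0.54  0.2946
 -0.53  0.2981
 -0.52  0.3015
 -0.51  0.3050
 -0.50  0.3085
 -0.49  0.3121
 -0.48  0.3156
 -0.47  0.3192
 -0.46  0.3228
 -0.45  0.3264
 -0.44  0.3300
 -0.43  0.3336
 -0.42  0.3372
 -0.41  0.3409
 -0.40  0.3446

T = 1.5;  σ√T = 0.1837
d₁ = [ln(442/450) + (0.078 + ½·0.15²)·1.5] / (σ√T) = (-0.0179 + 0.1339) / 0.1837 = 0.6311 ⇒ 0.63
d₂ = 0.6311 − 0.1837 = 0.4474 ⇒ 0.45
e^(−rT) = e^(−0.078·1.5) = 0.8896
N(−d₂) = N(-0.45) = 0.3264;  N(−d₁) = N(-0.63) = 0.2643
P = 450·0.8896·0.3264 − 442·0.2643 = 130.6644 − 116.8206 = 13.8438

£13.84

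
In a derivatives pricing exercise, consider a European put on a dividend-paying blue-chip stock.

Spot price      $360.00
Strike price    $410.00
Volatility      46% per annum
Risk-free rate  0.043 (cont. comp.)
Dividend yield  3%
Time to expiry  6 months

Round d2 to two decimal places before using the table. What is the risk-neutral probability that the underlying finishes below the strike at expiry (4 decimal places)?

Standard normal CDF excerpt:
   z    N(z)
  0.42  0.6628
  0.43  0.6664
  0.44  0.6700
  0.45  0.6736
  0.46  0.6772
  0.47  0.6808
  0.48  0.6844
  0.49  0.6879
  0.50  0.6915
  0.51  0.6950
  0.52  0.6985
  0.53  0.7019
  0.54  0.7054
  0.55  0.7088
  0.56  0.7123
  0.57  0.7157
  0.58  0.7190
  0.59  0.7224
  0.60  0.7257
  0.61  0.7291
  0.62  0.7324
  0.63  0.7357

0.7054

σ√T = 0.46 × 0.7071 = 0.3253
d₁ = [ln(360/410) + (0.043 − 0.03 + ½·0.46²)·0.5] / (σ√T) = (-0.1301 + 0.0594) / 0.3253 = -0.2172 ⇒ -0.22
d₂ = -0.2172 − 0.3253 = -0.5425 ⇒ -0.54
Risk-neutral Pr[S_T < K] = N(−d₂) = N(0.54) = 0.7054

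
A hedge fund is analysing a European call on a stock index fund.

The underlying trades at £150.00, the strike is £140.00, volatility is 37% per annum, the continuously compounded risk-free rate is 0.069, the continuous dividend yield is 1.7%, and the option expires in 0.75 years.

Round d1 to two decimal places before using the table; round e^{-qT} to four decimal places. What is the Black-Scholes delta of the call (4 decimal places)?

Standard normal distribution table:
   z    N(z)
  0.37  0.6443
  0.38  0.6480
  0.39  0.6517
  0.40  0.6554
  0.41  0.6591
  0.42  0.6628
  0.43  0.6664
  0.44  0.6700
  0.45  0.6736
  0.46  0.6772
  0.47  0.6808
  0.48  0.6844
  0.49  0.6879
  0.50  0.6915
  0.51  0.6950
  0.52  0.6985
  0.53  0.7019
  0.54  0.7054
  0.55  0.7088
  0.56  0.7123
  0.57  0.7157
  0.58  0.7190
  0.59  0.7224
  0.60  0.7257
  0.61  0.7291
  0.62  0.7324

σ√T = 0.37 × 0.8660 = 0.3204
ln(S/K) + (r − q + σ²/2)T = ln(150/140) + (0.069 − 0.017 + 0.37²/2)·0.75 = 0.0690 + 0.0903 = 0.1593
d₁ = 0.1593 / 0.3204 = 0.4972 → 0.50
N(d₁) = N(0.50) = 0.6915
Δ_call = exp(−qT)·N(d₁) = 0.9873·0.6915 = 0.6827

0.6827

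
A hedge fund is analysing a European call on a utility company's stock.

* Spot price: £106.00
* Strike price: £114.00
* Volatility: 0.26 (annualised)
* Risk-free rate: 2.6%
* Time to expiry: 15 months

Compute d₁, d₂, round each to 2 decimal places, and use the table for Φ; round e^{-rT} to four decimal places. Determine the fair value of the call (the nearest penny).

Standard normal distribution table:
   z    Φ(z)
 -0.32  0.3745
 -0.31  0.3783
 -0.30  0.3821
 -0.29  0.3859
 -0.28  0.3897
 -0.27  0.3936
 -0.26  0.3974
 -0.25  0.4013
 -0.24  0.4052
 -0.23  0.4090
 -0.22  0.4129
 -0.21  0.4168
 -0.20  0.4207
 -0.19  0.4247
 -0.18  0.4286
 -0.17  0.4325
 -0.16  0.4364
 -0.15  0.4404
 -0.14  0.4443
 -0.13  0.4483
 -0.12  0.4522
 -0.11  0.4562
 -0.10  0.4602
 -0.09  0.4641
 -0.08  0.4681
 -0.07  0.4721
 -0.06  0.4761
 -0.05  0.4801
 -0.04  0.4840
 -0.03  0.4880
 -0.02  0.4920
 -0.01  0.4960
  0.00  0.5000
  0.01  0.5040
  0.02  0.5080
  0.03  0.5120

T = 1.25;  σ√T = 0.2907
d₁ = [ln(106/114) + (0.026 + 0.26²/2)·1.25] / 0.2907 = [-0.0728 + 0.0748] / 0.2907 = 0.0068 ≈ 0.01
d₂ = d₁ − σ√T = 0.0068 − 0.2907 = -0.2838 ≈ -0.28
exp(−rT) = exp(−0.026·1.25) = 0.9680
C = 106·N(0.01) − 114·0.9680·N(-0.28) = 106·0.5040 − 114·0.9680·0.3897 = 53.4240 − 43.0042 = 10.4198

£10.42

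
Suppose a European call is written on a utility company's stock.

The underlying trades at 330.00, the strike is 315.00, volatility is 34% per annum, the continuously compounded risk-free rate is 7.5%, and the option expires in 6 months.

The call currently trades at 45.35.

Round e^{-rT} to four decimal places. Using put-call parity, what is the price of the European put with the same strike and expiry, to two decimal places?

18.76

e^(−rT) = e^(−0.075·0.5) = 0.9632
Put-call parity: C − P = S − K·e^(−rT) = 330 − 315·0.9632 = 330 − 303.4080 = 26.5920
P = C − (C − P) = 45.35 − (26.5920) = 18.7580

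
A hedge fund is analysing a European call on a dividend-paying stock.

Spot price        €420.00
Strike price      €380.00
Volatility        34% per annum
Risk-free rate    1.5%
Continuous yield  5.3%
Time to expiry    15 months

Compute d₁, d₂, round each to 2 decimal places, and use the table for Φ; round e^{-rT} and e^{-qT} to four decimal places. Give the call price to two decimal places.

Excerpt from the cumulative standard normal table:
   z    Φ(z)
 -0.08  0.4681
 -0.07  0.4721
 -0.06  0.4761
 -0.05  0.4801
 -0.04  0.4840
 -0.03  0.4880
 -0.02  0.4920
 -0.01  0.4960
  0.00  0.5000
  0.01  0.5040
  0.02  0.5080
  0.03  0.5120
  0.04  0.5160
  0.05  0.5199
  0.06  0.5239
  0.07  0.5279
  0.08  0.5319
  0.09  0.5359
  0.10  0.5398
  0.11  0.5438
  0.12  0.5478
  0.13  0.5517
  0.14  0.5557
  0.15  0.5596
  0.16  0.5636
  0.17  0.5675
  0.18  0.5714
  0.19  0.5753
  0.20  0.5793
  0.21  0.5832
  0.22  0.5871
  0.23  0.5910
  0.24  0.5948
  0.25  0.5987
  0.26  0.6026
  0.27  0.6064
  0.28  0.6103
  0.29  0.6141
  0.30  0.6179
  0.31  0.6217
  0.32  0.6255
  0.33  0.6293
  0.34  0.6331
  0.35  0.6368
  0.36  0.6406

σ√T = 0.34·√1.25 = 0.3801
d₁ = [ln(420/380) + (0.015 − 0.053 + 0.34²/2)·1.25] / 0.3801 = [0.1001 + 0.0248] / 0.3801 = 0.3284 ⇒ 0.33
d₂ = d₁ − σ√T = 0.3284 − 0.3801 = -0.0517 ⇒ -0.05
exp(−qT) = exp(−0.053·1.25) = 0.9359;  exp(−rT) = exp(−0.015·1.25) = 0.9814
N(d₁) = N(0.33) = 0.6293;  N(d₂) = N(-0.05) = 0.4801
C = 420·0.9359·0.6293 − 380·0.9814·0.4801 = 247.3640 − 179.0447 = 68.3193

€68.32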